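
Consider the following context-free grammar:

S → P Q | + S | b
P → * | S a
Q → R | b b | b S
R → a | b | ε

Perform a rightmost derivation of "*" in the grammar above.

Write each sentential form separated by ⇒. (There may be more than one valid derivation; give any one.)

S ⇒ P Q ⇒ P R ⇒ P ⇒ *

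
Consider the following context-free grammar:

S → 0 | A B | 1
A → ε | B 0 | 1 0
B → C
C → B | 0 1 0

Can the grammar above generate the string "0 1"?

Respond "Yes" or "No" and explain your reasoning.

No - no valid derivation exists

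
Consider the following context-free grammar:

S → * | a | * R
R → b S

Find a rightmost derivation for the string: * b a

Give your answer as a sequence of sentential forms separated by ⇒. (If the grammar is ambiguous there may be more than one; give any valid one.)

S ⇒ * R ⇒ * b S ⇒ * b a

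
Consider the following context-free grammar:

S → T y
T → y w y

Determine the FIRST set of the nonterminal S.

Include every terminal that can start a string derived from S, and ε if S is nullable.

We compute FIRST(S) using the standard algorithm.
FIRST(S) = {y}
FIRST(T) = {y}
Therefore, FIRST(S) = {y}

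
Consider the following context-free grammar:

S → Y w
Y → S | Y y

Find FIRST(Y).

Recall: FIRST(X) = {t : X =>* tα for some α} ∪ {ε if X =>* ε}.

We compute FIRST(Y) using the standard algorithm.
FIRST(S) = {}
FIRST(Y) = {}
Therefore, FIRST(Y) = {}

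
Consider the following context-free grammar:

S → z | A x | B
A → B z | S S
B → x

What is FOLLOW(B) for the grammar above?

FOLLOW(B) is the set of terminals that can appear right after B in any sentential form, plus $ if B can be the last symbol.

We compute FOLLOW(B) using the standard algorithm.
FOLLOW(S) starts with {$}.
FIRST(A) = {x, z}
FIRST(B) = {x}
FIRST(S) = {x, z}
FOLLOW(A) = {x}
FOLLOW(B) = {$, x, z}
FOLLOW(S) = {$, x, z}
Therefore, FOLLOW(B) = {$, x, z}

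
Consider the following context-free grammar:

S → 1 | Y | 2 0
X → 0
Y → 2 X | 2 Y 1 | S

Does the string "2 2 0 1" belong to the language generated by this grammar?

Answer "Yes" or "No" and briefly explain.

Yes - a valid derivation exists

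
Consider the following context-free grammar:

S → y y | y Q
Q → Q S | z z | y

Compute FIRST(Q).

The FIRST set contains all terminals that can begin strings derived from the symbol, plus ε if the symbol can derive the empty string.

We compute FIRST(Q) using the standard algorithm.
FIRST(Q) = {y, z}
FIRST(S) = {y}
Therefore, FIRST(Q) = {y, z}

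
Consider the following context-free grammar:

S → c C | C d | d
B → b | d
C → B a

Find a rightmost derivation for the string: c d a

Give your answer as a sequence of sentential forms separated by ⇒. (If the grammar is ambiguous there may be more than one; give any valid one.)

S ⇒ c C ⇒ c B a ⇒ c d a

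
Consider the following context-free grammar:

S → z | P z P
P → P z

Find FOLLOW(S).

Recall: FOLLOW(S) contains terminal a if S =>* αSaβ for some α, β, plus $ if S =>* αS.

We compute FOLLOW(S) using the standard algorithm.
FOLLOW(S) starts with {$}.
FIRST(P) = {}
FIRST(S) = {z}
FOLLOW(P) = {$, z}
FOLLOW(S) = {$}
Therefore, FOLLOW(S) = {$}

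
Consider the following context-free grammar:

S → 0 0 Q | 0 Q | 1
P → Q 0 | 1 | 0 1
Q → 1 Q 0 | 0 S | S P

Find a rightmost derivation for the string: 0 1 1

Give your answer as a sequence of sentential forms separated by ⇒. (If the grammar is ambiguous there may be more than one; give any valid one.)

S ⇒ 0 Q ⇒ 0 S P ⇒ 0 S 1 ⇒ 0 1 1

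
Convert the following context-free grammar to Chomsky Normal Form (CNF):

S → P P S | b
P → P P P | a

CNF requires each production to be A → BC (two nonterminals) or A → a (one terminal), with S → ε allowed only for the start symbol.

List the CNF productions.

S → b; P → a; S → P X0; X0 → P S; P → P X1; X1 → P P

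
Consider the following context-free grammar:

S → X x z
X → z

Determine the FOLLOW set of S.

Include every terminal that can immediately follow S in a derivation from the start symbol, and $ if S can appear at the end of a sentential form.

We compute FOLLOW(S) using the standard algorithm.
FOLLOW(S) starts with {$}.
FIRST(S) = {z}
FIRST(X) = {z}
FOLLOW(S) = {$}
FOLLOW(X) = {x}
Therefore, FOLLOW(S) = {$}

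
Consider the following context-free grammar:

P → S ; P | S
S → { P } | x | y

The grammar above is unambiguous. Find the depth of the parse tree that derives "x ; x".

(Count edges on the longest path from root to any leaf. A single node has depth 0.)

3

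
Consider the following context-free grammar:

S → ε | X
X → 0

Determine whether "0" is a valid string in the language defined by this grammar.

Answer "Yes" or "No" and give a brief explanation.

Yes - a valid derivation exists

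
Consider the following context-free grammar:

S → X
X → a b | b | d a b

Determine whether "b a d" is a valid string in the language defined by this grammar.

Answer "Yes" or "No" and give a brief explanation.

No - no valid derivation exists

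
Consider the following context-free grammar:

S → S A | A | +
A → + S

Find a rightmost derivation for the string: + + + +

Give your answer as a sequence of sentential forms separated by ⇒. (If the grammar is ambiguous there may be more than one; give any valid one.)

S ⇒ S A ⇒ S + S ⇒ S + A ⇒ S + + S ⇒ S + + + ⇒ + + + +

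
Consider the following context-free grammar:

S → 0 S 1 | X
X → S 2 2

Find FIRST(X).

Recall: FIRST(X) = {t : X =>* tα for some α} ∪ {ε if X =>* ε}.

We compute FIRST(X) using the standard algorithm.
FIRST(S) = {0}
FIRST(X) = {0}
Therefore, FIRST(X) = {0}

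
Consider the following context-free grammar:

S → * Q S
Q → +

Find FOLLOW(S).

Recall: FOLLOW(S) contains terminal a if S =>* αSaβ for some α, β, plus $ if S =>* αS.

We compute FOLLOW(S) using the standard algorithm.
FOLLOW(S) starts with {$}.
FIRST(Q) = {+}
FIRST(S) = {*}
FOLLOW(Q) = {*}
FOLLOW(S) = {$}
Therefore, FOLLOW(S) = {$}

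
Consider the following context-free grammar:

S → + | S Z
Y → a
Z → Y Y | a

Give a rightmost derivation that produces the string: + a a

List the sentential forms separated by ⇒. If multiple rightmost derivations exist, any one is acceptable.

S ⇒ S Z ⇒ S Y Y ⇒ S Y a ⇒ S a a ⇒ + a a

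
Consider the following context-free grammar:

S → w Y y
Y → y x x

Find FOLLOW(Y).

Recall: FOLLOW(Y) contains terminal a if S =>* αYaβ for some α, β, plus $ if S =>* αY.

We compute FOLLOW(Y) using the standard algorithm.
FOLLOW(S) starts with {$}.
FIRST(S) = {w}
FIRST(Y) = {y}
FOLLOW(S) = {$}
FOLLOW(Y) = {y}
Therefore, FOLLOW(Y) = {y}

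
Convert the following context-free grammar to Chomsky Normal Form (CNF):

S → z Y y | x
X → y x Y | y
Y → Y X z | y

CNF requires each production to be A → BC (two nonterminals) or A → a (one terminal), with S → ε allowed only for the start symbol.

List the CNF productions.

TZ → z; TY → y; S → x; TX → x; X → y; Y → y; S → TZ X0; X0 → Y TY; X → TY X1; X1 → TX Y; Y → Y X2; X2 → X TZ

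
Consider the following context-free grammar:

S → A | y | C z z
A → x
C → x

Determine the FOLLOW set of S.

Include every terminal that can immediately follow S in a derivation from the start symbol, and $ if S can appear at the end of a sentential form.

We compute FOLLOW(S) using the standard algorithm.
FOLLOW(S) starts with {$}.
FIRST(A) = {x}
FIRST(C) = {x}
FIRST(S) = {x, y}
FOLLOW(A) = {$}
FOLLOW(C) = {z}
FOLLOW(S) = {$}
Therefore, FOLLOW(S) = {$}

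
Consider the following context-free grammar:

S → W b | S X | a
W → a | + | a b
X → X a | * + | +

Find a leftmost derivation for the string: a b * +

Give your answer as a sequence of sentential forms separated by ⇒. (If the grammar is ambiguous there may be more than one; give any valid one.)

S ⇒ S X ⇒ W b X ⇒ a b X ⇒ a b * +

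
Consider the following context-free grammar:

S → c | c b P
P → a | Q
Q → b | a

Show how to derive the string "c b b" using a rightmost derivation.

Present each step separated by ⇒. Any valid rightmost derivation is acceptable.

S ⇒ c b P ⇒ c b Q ⇒ c b b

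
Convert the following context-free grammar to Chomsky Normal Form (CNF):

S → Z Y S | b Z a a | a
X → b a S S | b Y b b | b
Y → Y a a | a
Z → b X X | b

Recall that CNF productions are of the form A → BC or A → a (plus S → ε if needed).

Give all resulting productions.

TB → b; TA → a; S → a; X → b; Y → a; Z → b; S → Z X0; X0 → Y S; S → TB X1; X1 → Z X2; X2 → TA TA; X → TB X3; X3 → TA X4; X4 → S S; X → TB X5; X5 → Y X6; X6 → TB TB; Y → Y X7; X7 → TA TA; Z → TB X8; X8 → X X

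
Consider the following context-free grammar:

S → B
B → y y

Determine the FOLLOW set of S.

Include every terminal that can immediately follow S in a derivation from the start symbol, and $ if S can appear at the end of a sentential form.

We compute FOLLOW(S) using the standard algorithm.
FOLLOW(S) starts with {$}.
FIRST(B) = {y}
FIRST(S) = {y}
FOLLOW(B) = {$}
FOLLOW(S) = {$}
Therefore, FOLLOW(S) = {$}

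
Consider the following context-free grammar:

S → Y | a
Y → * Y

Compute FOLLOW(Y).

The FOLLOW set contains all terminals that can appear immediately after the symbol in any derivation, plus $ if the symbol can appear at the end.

We compute FOLLOW(Y) using the standard algorithm.
FOLLOW(S) starts with {$}.
FIRST(S) = {*, a}
FIRST(Y) = {*}
FOLLOW(S) = {$}
FOLLOW(Y) = {$}
Therefore, FOLLOW(Y) = {$}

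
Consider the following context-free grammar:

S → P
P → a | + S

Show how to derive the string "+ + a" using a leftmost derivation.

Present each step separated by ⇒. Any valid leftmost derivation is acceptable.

S ⇒ P ⇒ + S ⇒ + P ⇒ + + S ⇒ + + P ⇒ + + a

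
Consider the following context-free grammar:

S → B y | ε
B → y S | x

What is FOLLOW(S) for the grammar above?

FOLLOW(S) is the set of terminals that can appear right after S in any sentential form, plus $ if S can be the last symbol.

We compute FOLLOW(S) using the standard algorithm.
FOLLOW(S) starts with {$}.
FIRST(B) = {x, y}
FIRST(S) = {x, y, ε}
FOLLOW(B) = {y}
FOLLOW(S) = {$, y}
Therefore, FOLLOW(S) = {$, y}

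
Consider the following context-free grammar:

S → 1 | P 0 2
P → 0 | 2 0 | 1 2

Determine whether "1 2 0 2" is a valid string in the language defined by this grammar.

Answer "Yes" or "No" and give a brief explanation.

Yes - a valid derivation exists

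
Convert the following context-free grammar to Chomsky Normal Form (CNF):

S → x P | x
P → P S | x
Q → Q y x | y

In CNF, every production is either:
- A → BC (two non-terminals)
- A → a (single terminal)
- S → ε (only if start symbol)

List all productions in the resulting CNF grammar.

TX → x; S → x; P → x; TY → y; Q → y; S → TX P; P → P S; Q → Q X0; X0 → TY TX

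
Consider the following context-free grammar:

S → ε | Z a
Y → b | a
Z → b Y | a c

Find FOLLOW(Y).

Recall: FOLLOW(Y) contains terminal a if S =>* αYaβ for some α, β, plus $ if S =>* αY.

We compute FOLLOW(Y) using the standard algorithm.
FOLLOW(S) starts with {$}.
FIRST(S) = {a, b, ε}
FIRST(Y) = {a, b}
FIRST(Z) = {a, b}
FOLLOW(S) = {$}
FOLLOW(Y) = {a}
FOLLOW(Z) = {a}
Therefore, FOLLOW(Y) = {a}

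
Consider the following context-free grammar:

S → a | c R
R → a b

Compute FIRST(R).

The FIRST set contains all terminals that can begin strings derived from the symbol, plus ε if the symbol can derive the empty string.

We compute FIRST(R) using the standard algorithm.
FIRST(R) = {a}
FIRST(S) = {a, c}
Therefore, FIRST(R) = {a}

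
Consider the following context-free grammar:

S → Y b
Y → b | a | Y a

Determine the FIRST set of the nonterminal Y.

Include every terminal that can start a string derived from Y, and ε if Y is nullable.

We compute FIRST(Y) using the standard algorithm.
FIRST(S) = {a, b}
FIRST(Y) = {a, b}
Therefore, FIRST(Y) = {a, b}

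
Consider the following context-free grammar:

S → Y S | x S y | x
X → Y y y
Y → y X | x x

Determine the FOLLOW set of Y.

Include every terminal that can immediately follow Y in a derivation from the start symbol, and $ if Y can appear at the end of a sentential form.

We compute FOLLOW(Y) using the standard algorithm.
FOLLOW(S) starts with {$}.
FIRST(S) = {x, y}
FIRST(X) = {x, y}
FIRST(Y) = {x, y}
FOLLOW(S) = {$, y}
FOLLOW(X) = {x, y}
FOLLOW(Y) = {x, y}
Therefore, FOLLOW(Y) = {x, y}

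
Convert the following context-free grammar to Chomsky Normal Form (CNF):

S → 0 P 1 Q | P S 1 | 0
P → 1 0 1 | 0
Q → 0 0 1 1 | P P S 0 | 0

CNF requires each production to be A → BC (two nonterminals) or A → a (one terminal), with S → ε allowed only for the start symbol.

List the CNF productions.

T0 → 0; T1 → 1; S → 0; P → 0; Q → 0; S → T0 X0; X0 → P X1; X1 → T1 Q; S → P X2; X2 → S T1; P → T1 X3; X3 → T0 T1; Q → T0 X4; X4 → T0 X5; X5 → T1 T1; Q → P X6; X6 → P X7; X7 → S T0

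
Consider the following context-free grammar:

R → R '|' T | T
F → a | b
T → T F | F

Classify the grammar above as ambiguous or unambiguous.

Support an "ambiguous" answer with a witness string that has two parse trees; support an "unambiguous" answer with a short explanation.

Unambiguous - every string in the language has a unique parse tree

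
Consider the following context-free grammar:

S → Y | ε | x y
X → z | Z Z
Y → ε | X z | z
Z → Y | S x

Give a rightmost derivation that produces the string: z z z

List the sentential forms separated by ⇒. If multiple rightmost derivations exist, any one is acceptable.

S ⇒ Y ⇒ X z ⇒ Z Z z ⇒ Z Y z ⇒ Z z z ⇒ Y z z ⇒ z z z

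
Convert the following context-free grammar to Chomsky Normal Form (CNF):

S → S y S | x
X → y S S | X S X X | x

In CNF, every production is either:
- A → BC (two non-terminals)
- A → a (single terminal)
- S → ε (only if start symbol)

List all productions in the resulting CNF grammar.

TY → y; S → x; X → x; S → S X0; X0 → TY S; X → TY X1; X1 → S S; X → X X2; X2 → S X3; X3 → X X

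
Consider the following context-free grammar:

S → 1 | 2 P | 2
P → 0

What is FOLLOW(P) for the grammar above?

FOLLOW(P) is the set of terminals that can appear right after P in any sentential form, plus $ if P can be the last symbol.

We compute FOLLOW(P) using the standard algorithm.
FOLLOW(S) starts with {$}.
FIRST(P) = {0}
FIRST(S) = {1, 2}
FOLLOW(P) = {$}
FOLLOW(S) = {$}
Therefore, FOLLOW(P) = {$}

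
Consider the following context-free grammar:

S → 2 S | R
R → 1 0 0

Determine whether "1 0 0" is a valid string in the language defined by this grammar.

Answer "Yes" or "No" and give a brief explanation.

Yes - a valid derivation exists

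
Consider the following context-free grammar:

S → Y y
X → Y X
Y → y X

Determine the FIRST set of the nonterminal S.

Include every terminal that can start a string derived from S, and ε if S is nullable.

We compute FIRST(S) using the standard algorithm.
FIRST(S) = {y}
FIRST(X) = {y}
FIRST(Y) = {y}
Therefore, FIRST(S) = {y}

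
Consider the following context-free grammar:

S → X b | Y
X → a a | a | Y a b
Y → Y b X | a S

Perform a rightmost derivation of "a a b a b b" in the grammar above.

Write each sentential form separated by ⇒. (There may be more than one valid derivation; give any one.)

S ⇒ X b ⇒ Y a b b ⇒ a S a b b ⇒ a X b a b b ⇒ a a b a b b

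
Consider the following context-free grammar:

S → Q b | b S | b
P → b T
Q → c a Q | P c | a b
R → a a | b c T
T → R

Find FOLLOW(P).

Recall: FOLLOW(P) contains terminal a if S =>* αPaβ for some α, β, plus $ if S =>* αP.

We compute FOLLOW(P) using the standard algorithm.
FOLLOW(S) starts with {$}.
FIRST(P) = {b}
FIRST(Q) = {a, b, c}
FIRST(R) = {a, b}
FIRST(S) = {a, b, c}
FIRST(T) = {a, b}
FOLLOW(P) = {c}
FOLLOW(Q) = {b}
FOLLOW(R) = {c}
FOLLOW(S) = {$}
FOLLOW(T) = {c}
Therefore, FOLLOW(P) = {c}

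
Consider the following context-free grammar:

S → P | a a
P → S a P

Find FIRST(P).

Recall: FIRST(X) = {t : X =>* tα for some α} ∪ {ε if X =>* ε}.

We compute FIRST(P) using the standard algorithm.
FIRST(P) = {a}
FIRST(S) = {a}
Therefore, FIRST(P) = {a}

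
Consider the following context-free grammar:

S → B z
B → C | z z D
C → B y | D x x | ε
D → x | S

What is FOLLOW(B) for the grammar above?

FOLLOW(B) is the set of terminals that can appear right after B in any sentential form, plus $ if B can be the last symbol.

We compute FOLLOW(B) using the standard algorithm.
FOLLOW(S) starts with {$}.
FIRST(B) = {x, y, z, ε}
FIRST(C) = {x, y, z, ε}
FIRST(D) = {x, y, z}
FIRST(S) = {x, y, z}
FOLLOW(B) = {y, z}
FOLLOW(C) = {y, z}
FOLLOW(D) = {x, y, z}
FOLLOW(S) = {$, x, y, z}
Therefore, FOLLOW(B) = {y, z}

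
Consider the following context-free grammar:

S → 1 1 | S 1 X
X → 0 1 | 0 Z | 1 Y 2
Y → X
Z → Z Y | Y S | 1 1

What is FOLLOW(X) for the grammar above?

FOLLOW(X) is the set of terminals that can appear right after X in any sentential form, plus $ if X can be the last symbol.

We compute FOLLOW(X) using the standard algorithm.
FOLLOW(S) starts with {$}.
FIRST(S) = {1}
FIRST(X) = {0, 1}
FIRST(Y) = {0, 1}
FIRST(Z) = {0, 1}
FOLLOW(S) = {$, 0, 1, 2}
FOLLOW(X) = {$, 0, 1, 2}
FOLLOW(Y) = {$, 0, 1, 2}
FOLLOW(Z) = {$, 0, 1, 2}
Therefore, FOLLOW(X) = {$, 0, 1, 2}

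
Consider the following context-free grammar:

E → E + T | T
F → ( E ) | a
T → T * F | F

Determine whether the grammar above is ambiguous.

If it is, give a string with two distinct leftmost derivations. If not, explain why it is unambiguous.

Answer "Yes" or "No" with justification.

No - the grammar is unambiguous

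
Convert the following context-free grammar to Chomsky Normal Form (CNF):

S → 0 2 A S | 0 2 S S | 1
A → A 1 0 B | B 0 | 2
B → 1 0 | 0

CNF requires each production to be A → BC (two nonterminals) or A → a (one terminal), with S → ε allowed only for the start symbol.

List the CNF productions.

T0 → 0; T2 → 2; S → 1; T1 → 1; A → 2; B → 0; S → T0 X0; X0 → T2 X1; X1 → A S; S → T0 X2; X2 → T2 X3; X3 → S S; A → A X4; X4 → T1 X5; X5 → T0 B; A → B T0; B → T1 T0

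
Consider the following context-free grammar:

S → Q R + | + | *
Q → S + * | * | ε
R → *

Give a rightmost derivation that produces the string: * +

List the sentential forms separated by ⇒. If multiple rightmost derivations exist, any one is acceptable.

S ⇒ Q R + ⇒ Q * + ⇒ * +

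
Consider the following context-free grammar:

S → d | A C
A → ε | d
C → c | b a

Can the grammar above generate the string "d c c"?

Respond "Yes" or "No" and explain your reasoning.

No - no valid derivation exists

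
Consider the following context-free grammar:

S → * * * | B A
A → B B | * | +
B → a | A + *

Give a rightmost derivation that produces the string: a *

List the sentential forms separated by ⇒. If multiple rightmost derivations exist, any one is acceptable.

S ⇒ B A ⇒ B * ⇒ a *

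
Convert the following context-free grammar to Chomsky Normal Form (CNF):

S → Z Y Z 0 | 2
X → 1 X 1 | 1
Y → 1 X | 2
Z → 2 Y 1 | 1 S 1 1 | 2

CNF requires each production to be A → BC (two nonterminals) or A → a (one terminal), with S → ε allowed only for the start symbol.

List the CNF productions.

T0 → 0; S → 2; T1 → 1; X → 1; Y → 2; T2 → 2; Z → 2; S → Z X0; X0 → Y X1; X1 → Z T0; X → T1 X2; X2 → X T1; Y → T1 X; Z → T2 X3; X3 → Y T1; Z → T1 X4; X4 → S X5; X5 → T1 T1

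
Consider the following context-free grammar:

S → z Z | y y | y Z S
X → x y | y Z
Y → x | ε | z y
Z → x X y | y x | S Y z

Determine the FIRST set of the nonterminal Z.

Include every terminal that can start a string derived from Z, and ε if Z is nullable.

We compute FIRST(Z) using the standard algorithm.
FIRST(S) = {y, z}
FIRST(X) = {x, y}
FIRST(Y) = {x, z, ε}
FIRST(Z) = {x, y, z}
Therefore, FIRST(Z) = {x, y, z}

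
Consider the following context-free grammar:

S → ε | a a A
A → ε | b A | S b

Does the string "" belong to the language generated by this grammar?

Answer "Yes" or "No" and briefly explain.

Yes - a valid derivation exists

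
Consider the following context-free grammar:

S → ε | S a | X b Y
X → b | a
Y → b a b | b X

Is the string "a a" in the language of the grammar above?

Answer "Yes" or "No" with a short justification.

Yes - a valid derivation exists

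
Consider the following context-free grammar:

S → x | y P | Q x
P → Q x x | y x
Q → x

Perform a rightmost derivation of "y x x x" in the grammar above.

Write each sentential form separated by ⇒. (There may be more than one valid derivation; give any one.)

S ⇒ y P ⇒ y Q x x ⇒ y x x x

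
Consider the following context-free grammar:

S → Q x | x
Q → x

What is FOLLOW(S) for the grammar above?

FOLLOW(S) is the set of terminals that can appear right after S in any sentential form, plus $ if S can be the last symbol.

We compute FOLLOW(S) using the standard algorithm.
FOLLOW(S) starts with {$}.
FIRST(Q) = {x}
FIRST(S) = {x}
FOLLOW(Q) = {x}
FOLLOW(S) = {$}
Therefore, FOLLOW(S) = {$}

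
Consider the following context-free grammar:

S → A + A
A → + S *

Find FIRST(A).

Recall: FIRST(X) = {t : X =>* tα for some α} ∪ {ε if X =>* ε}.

We compute FIRST(A) using the standard algorithm.
FIRST(A) = {+}
FIRST(S) = {+}
Therefore, FIRST(A) = {+}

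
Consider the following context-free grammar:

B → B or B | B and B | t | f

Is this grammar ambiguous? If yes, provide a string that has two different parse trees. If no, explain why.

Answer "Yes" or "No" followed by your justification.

Yes - the string 'f and f and f or f and f and f' has two distinct leftmost derivations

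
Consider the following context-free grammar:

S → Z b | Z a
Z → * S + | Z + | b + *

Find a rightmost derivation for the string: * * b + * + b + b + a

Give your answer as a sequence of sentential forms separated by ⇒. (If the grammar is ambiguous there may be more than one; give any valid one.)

S ⇒ Z a ⇒ * S + a ⇒ * Z b + a ⇒ * * S + b + a ⇒ * * Z b + b + a ⇒ * * Z + b + b + a ⇒ * * b + * + b + b + a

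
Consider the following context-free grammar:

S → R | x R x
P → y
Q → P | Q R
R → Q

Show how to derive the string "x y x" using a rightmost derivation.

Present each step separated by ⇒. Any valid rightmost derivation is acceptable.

S ⇒ x R x ⇒ x Q x ⇒ x P x ⇒ x y x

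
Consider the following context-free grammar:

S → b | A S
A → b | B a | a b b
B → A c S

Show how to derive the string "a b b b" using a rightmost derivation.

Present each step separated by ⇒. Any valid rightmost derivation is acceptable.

S ⇒ A S ⇒ A b ⇒ a b b b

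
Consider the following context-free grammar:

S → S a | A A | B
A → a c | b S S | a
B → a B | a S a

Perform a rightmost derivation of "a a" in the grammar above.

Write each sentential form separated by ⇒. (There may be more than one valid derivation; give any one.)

S ⇒ A A ⇒ A a ⇒ a a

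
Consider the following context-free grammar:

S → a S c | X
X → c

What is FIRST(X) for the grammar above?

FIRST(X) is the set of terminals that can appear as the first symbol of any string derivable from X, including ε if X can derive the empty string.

We compute FIRST(X) using the standard algorithm.
FIRST(S) = {a, c}
FIRST(X) = {c}
Therefore, FIRST(X) = {c}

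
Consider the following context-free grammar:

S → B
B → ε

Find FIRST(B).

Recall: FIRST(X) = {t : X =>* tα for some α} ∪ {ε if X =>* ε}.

We compute FIRST(B) using the standard algorithm.
FIRST(B) = {ε}
FIRST(S) = {ε}
Therefore, FIRST(B) = {ε}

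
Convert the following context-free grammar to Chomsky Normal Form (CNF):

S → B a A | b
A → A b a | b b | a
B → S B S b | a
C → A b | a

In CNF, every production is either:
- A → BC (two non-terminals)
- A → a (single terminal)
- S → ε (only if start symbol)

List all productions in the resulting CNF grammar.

TA → a; S → b; TB → b; A → a; B → a; C → a; S → B X0; X0 → TA A; A → A X1; X1 → TB TA; A → TB TB; B → S X2; X2 → B X3; X3 → S TB; C → A TB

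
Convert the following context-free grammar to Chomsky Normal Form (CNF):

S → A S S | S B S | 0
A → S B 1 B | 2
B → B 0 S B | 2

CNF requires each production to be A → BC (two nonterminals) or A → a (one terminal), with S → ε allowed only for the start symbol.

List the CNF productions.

S → 0; T1 → 1; A → 2; T0 → 0; B → 2; S → A X0; X0 → S S; S → S X1; X1 → B S; A → S X2; X2 → B X3; X3 → T1 B; B → B X4; X4 → T0 X5; X5 → S B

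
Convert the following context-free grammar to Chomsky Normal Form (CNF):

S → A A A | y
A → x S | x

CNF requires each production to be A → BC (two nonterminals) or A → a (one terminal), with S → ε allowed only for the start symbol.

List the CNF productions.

S → y; TX → x; A → x; S → A X0; X0 → A A; A → TX S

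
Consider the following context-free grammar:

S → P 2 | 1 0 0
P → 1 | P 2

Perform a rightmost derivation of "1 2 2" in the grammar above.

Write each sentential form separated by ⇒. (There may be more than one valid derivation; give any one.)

S ⇒ P 2 ⇒ P 2 2 ⇒ 1 2 2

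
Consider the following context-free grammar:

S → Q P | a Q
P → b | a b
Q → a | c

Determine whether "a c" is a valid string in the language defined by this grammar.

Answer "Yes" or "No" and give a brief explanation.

Yes - a valid derivation exists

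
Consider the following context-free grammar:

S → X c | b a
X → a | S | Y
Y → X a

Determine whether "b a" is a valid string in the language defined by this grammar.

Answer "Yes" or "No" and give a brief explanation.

Yes - a valid derivation exists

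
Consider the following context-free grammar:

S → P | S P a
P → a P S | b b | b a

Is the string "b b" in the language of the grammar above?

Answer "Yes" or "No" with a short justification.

Yes - a valid derivation exists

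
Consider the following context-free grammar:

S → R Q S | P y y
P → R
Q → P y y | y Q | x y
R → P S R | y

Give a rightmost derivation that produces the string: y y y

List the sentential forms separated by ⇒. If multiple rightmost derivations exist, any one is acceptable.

S ⇒ P y y ⇒ R y y ⇒ y y y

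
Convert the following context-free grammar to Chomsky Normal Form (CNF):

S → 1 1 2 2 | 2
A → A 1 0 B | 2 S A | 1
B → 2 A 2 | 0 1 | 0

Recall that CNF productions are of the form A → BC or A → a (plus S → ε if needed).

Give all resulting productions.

T1 → 1; T2 → 2; S → 2; T0 → 0; A → 1; B → 0; S → T1 X0; X0 → T1 X1; X1 → T2 T2; A → A X2; X2 → T1 X3; X3 → T0 B; A → T2 X4; X4 → S A; B → T2 X5; X5 → A T2; B → T0 T1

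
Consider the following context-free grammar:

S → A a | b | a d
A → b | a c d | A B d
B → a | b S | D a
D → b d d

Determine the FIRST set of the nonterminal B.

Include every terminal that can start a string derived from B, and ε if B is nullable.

We compute FIRST(B) using the standard algorithm.
FIRST(A) = {a, b}
FIRST(B) = {a, b}
FIRST(D) = {b}
FIRST(S) = {a, b}
Therefore, FIRST(B) = {a, b}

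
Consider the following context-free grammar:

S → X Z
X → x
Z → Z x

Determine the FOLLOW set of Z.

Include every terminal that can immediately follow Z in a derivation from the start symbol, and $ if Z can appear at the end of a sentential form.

We compute FOLLOW(Z) using the standard algorithm.
FOLLOW(S) starts with {$}.
FIRST(S) = {x}
FIRST(X) = {x}
FIRST(Z) = {}
FOLLOW(S) = {$}
FOLLOW(X) = {}
FOLLOW(Z) = {$, x}
Therefore, FOLLOW(Z) = {$, x}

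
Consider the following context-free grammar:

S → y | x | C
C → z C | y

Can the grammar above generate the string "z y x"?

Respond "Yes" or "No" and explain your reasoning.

No - no valid derivation exists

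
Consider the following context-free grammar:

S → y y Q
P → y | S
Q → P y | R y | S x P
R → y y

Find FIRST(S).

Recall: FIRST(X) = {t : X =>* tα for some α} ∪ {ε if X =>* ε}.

We compute FIRST(S) using the standard algorithm.
FIRST(P) = {y}
FIRST(Q) = {y}
FIRST(R) = {y}
FIRST(S) = {y}
Therefore, FIRST(S) = {y}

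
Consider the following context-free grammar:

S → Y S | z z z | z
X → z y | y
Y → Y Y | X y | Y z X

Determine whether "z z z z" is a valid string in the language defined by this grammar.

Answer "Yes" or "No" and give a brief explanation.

No - no valid derivation exists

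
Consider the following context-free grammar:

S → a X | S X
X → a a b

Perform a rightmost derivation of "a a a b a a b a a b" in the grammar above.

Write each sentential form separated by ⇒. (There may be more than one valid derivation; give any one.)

S ⇒ S X ⇒ S a a b ⇒ S X a a b ⇒ S a a b a a b ⇒ a X a a b a a b ⇒ a a a b a a b a a b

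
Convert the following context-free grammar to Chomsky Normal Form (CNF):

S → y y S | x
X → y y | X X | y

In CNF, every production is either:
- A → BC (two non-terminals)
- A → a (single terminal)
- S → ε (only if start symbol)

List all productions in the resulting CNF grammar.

TY → y; S → x; X → y; S → TY X0; X0 → TY S; X → TY TY; X → X X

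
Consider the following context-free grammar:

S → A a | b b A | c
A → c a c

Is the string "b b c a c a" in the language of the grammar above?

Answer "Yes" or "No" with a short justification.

No - no valid derivation exists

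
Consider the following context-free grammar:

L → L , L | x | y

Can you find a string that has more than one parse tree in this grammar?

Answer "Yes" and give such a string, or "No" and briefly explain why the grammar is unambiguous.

Yes - the string 'y , y , x , x , x , x' has two distinct parse trees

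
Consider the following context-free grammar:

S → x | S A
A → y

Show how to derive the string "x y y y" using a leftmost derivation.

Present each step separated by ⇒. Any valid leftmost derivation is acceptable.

S ⇒ S A ⇒ S A A ⇒ S A A A ⇒ x A A A ⇒ x y A A ⇒ x y y A ⇒ x y y y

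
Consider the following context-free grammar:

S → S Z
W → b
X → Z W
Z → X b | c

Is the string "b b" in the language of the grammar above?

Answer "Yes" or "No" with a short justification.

No - no valid derivation exists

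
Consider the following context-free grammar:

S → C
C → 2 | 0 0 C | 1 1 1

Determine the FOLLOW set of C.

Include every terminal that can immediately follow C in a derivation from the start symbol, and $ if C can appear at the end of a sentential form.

We compute FOLLOW(C) using the standard algorithm.
FOLLOW(S) starts with {$}.
FIRST(C) = {0, 1, 2}
FIRST(S) = {0, 1, 2}
FOLLOW(C) = {$}
FOLLOW(S) = {$}
Therefore, FOLLOW(C) = {$}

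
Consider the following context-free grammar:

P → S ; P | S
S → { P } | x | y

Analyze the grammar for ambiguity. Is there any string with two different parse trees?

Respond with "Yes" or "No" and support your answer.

No - the grammar is unambiguous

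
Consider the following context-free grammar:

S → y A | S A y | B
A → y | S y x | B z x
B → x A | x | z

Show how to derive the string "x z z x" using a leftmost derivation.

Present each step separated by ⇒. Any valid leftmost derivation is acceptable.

S ⇒ B ⇒ x A ⇒ x B z x ⇒ x z z x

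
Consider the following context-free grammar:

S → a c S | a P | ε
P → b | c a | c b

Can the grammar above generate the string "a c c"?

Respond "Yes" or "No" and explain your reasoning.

No - no valid derivation exists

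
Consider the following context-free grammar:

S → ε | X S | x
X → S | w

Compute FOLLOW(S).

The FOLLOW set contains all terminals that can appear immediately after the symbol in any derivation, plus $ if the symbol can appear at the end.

We compute FOLLOW(S) using the standard algorithm.
FOLLOW(S) starts with {$}.
FIRST(S) = {w, x, ε}
FIRST(X) = {w, x, ε}
FOLLOW(S) = {$, w, x}
FOLLOW(X) = {$, w, x}
Therefore, FOLLOW(S) = {$, w, x}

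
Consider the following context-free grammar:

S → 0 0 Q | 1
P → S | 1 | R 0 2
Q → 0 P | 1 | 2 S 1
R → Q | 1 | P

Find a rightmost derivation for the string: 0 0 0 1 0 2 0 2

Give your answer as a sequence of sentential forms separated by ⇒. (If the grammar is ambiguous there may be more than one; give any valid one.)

S ⇒ 0 0 Q ⇒ 0 0 0 P ⇒ 0 0 0 R 0 2 ⇒ 0 0 0 P 0 2 ⇒ 0 0 0 R 0 2 0 2 ⇒ 0 0 0 1 0 2 0 2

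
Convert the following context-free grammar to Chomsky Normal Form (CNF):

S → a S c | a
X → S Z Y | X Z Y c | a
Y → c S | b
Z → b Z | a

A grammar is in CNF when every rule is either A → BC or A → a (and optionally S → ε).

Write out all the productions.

TA → a; TC → c; S → a; X → a; Y → b; TB → b; Z → a; S → TA X0; X0 → S TC; X → S X1; X1 → Z Y; X → X X2; X2 → Z X3; X3 → Y TC; Y → TC S; Z → TB Z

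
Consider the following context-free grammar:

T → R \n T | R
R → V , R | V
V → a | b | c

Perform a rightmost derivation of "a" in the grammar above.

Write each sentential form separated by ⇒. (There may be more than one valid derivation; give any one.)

T ⇒ R ⇒ V ⇒ a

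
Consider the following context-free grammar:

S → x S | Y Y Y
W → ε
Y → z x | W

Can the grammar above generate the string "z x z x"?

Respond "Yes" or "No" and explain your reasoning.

Yes - a valid derivation exists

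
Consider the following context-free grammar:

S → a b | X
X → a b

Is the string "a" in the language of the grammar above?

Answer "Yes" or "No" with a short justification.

No - no valid derivation exists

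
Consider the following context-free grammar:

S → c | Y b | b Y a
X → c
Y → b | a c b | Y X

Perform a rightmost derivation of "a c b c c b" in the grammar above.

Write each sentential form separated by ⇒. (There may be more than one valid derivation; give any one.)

S ⇒ Y b ⇒ Y X b ⇒ Y c b ⇒ Y X c b ⇒ Y c c b ⇒ a c b c c b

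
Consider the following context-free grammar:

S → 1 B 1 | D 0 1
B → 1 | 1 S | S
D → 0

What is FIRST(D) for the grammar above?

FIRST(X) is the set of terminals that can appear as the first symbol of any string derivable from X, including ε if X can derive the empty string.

We compute FIRST(D) using the standard algorithm.
FIRST(B) = {0, 1}
FIRST(D) = {0}
FIRST(S) = {0, 1}
Therefore, FIRST(D) = {0}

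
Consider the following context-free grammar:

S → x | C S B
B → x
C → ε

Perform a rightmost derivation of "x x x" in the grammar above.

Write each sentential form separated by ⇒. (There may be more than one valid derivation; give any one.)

S ⇒ C S B ⇒ C S x ⇒ C C S B x ⇒ C C S x x ⇒ C C x x x ⇒ C x x x ⇒ x x x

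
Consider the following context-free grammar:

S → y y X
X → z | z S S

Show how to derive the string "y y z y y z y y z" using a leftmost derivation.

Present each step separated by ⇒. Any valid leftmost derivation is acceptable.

S ⇒ y y X ⇒ y y z S S ⇒ y y z y y X S ⇒ y y z y y z S ⇒ y y z y y z y y X ⇒ y y z y y z y y z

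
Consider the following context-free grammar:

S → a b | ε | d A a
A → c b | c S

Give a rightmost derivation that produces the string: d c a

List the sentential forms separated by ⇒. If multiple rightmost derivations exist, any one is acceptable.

S ⇒ d A a ⇒ d c S a ⇒ d c a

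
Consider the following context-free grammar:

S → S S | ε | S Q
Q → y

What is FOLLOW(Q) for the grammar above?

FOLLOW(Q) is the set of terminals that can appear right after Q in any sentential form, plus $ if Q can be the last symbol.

We compute FOLLOW(Q) using the standard algorithm.
FOLLOW(S) starts with {$}.
FIRST(Q) = {y}
FIRST(S) = {y, ε}
FOLLOW(Q) = {$, y}
FOLLOW(S) = {$, y}
Therefore, FOLLOW(Q) = {$, y}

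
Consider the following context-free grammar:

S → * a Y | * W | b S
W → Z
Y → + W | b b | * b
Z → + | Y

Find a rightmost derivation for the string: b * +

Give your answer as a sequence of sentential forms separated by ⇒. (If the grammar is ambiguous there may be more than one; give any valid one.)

S ⇒ b S ⇒ b * W ⇒ b * Z ⇒ b * +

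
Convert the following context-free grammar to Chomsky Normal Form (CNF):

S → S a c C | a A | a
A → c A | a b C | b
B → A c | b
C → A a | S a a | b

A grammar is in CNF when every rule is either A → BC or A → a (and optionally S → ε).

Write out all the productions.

TA → a; TC → c; S → a; TB → b; A → b; B → b; C → b; S → S X0; X0 → TA X1; X1 → TC C; S → TA A; A → TC A; A → TA X2; X2 → TB C; B → A TC; C → A TA; C → S X3; X3 → TA TA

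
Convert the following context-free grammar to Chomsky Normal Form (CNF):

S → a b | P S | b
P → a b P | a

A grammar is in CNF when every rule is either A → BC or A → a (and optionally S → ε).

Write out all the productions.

TA → a; TB → b; S → b; P → a; S → TA TB; S → P S; P → TA X0; X0 → TB P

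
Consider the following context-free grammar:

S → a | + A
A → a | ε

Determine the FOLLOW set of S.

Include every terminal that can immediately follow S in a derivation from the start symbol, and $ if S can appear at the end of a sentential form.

We compute FOLLOW(S) using the standard algorithm.
FOLLOW(S) starts with {$}.
FIRST(A) = {a, ε}
FIRST(S) = {+, a}
FOLLOW(A) = {$}
FOLLOW(S) = {$}
Therefore, FOLLOW(S) = {$}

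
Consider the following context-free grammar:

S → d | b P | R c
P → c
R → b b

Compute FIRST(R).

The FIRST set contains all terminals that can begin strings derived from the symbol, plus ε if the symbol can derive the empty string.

We compute FIRST(R) using the standard algorithm.
FIRST(P) = {c}
FIRST(R) = {b}
FIRST(S) = {b, d}
Therefore, FIRST(R) = {b}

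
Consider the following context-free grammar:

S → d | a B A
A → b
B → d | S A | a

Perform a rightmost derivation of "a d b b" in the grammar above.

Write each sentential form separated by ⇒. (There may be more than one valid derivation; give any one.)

S ⇒ a B A ⇒ a B b ⇒ a S A b ⇒ a S b b ⇒ a d b b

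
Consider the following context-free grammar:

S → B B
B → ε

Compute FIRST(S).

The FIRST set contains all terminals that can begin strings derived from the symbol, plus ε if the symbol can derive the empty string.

We compute FIRST(S) using the standard algorithm.
FIRST(B) = {ε}
FIRST(S) = {ε}
Therefore, FIRST(S) = {ε}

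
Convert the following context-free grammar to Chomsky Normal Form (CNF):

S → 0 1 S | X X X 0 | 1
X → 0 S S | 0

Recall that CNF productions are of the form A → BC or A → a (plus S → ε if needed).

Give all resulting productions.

T0 → 0; T1 → 1; S → 1; X → 0; S → T0 X0; X0 → T1 S; S → X X1; X1 → X X2; X2 → X T0; X → T0 X3; X3 → S S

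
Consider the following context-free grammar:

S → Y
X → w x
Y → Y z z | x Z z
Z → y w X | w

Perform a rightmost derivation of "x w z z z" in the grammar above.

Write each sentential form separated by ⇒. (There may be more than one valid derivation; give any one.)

S ⇒ Y ⇒ Y z z ⇒ x Z z z z ⇒ x w z z z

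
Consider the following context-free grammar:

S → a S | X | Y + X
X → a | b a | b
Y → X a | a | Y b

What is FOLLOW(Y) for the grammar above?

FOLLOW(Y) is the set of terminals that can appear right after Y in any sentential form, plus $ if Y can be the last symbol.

We compute FOLLOW(Y) using the standard algorithm.
FOLLOW(S) starts with {$}.
FIRST(S) = {a, b}
FIRST(X) = {a, b}
FIRST(Y) = {a, b}
FOLLOW(S) = {$}
FOLLOW(X) = {$, a}
FOLLOW(Y) = {+, b}
Therefore, FOLLOW(Y) = {+, b}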